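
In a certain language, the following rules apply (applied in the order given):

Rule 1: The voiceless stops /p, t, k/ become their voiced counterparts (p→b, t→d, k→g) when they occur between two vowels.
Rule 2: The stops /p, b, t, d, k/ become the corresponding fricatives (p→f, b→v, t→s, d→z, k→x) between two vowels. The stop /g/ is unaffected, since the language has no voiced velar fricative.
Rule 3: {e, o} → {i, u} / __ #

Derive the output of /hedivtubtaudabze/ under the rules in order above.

hezivtubtauzabzi

Rule 1 (intervocalic voicing): no segment meets the environment; /hedivtubtaudabze/ is unchanged.
Rule 2 (intervocalic spirantization): /d/ is a stop between vowels /e/ and /i/, so it spirantizes to the fricative [z]. /d/ is a stop between vowels /u/ and /a/, so it spirantizes to the fricative [z]. /hedivtubtaudabze/ → hezivtubtauzabze.
Rule 3 (final vowel raising): /e/ is a mid vowel in word-final position, so it raises to [i]. /hezivtubtauzabze/ → hezivtubtauzabzi.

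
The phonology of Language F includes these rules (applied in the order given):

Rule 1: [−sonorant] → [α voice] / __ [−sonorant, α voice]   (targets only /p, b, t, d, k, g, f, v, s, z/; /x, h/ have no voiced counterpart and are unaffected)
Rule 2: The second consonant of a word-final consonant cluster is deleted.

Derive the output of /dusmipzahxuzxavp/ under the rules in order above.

dusmibzahxusxaf

Rule 1 (regressive voicing assimilation): /p/ precedes the voiced obstruent /z/, so it voices to [b] by assimilation. /z/ precedes the voiceless obstruent /x/, so it devoices to [s] by assimilation. /v/ precedes the voiceless obstruent /p/, so it devoices to [f] by assimilation. /dusmipzahxuzxavp/ → dusmibzahxusxafp.
Rule 2 (final cluster simplification): /p/ is the second consonant of a word-final cluster /fp/, so it deletes. /dusmibzahxusxafp/ → dusmibzahxusxaf.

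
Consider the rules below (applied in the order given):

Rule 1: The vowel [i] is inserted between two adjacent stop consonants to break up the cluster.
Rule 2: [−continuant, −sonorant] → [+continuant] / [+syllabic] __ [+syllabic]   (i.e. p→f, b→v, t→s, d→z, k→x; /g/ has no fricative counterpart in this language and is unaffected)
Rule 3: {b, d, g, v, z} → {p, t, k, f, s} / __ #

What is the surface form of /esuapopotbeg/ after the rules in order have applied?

esuafofosivek

Rule 1 (stop-cluster i-epenthesis): /t/ and /b/ form a stop–stop cluster, so [i] is inserted between them. /esuapopotbeg/ → esuapopotibeg.
Rule 2 (intervocalic spirantization): /p/ is a stop between vowels /a/ and /o/, so it spirantizes to the fricative [f]. /p/ is a stop between vowels /o/ and /o/, so it spirantizes to the fricative [f]. /t/ is a stop between vowels /o/ and /i/, so it spirantizes to the fricative [s]. /b/ is a stop between vowels /i/ and /e/, so it spirantizes to the fricative [v]. /esuapopotibeg/ → esuafofosiveg.
Rule 3 (final devoicing): /g/ is a voiced obstruent in word-final position, so it devoices to [k]. /esuafofosiveg/ → esuafofosivek.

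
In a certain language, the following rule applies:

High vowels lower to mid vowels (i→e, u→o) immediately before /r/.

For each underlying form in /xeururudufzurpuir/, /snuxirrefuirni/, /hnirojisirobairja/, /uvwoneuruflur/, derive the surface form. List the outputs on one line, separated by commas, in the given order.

/xeururudufzurpuir/: /u/ is a high vowel immediately before /r/, so it lowers to [o]. /u/ is a high vowel immediately before /r/, so it lowers to [o]. /u/ is a high vowel immediately before /r/, so it lowers to [o]. /i/ is a high vowel immediately before /r/, so it lowers to [e]. → [xeororudufzorpuer].
/snuxirrefuirni/: /i/ is a high vowel immediately before /r/, so it lowers to [e]. /i/ is a high vowel immediately before /r/, so it lowers to [e]. → [snuxerrefuerni].
/hnirojisirobairja/: /i/ is a high vowel immediately before /r/, so it lowers to [e]. /i/ is a high vowel immediately before /r/, so it lowers to [e]. /i/ is a high vowel immediately before /r/, so it lowers to [e]. → [hnerojiserobaerja].
/uvwoneuruflur/: /u/ is a high vowel immediately before /r/, so it lowers to [o]. /u/ is a high vowel immediately before /r/, so it lowers to [o]. → [uvwoneoruflor].

xeororudufzorpuer, snuxerrefuerni, hnerojiserobaerja, uvwoneoruflor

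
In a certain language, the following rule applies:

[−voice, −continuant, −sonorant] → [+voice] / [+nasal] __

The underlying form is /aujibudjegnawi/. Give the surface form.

No segment of /aujibudjegnawi/ meets the structural description of the rule, so the form surfaces unchanged.

aujibudjegnawi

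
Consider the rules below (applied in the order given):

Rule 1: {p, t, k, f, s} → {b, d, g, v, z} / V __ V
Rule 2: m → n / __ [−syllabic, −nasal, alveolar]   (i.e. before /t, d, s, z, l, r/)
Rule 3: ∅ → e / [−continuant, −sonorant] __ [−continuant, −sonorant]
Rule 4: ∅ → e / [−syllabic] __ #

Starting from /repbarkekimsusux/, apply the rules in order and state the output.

repebarkeginsuzuxe

Rule 1 (intervocalic voicing): /k/ is a voiceless obstruent between vowels /e/ and /i/, so it voices to [g]. /s/ is a voiceless obstruent between vowels /u/ and /u/, so it voices to [z]. /repbarkekimsusux/ → repbarkegimsuzux.
Rule 2 (nasal place assimilation): /m/ precedes the alveolar consonant /s/, so it assimilates in place to [n]. /repbarkegimsuzux/ → repbarkeginsuzux.
Rule 3 (stop-cluster e-epenthesis): /p/ and /b/ form a stop–stop cluster, so [e] is inserted between them. /repbarkeginsuzux/ → repebarkeginsuzux.
Rule 4 (final e-epenthesis): the form ends in the consonant /x/, so [e] is inserted word-finally. /repebarkeginsuzux/ → repebarkeginsuzuxe.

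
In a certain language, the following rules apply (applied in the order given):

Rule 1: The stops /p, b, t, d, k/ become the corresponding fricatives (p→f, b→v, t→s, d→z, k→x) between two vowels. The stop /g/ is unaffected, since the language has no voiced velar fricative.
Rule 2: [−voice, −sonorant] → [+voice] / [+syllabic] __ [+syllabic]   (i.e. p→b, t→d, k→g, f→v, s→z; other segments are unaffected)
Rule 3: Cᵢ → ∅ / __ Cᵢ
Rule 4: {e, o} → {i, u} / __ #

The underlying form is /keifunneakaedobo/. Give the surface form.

keivuneaxaezovu

Rule 1 (intervocalic spirantization): /k/ is a stop between vowels /a/ and /a/, so it spirantizes to the fricative [x]. /d/ is a stop between vowels /e/ and /o/, so it spirantizes to the fricative [z]. /b/ is a stop between vowels /o/ and /o/, so it spirantizes to the fricative [v]. /keifunneakaedobo/ → keifunneaxaezovo.
Rule 2 (intervocalic voicing): /f/ is a voiceless obstruent between vowels /i/ and /u/, so it voices to [v]. /keifunneaxaezovo/ → keivunneaxaezovo.
Rule 3 (degemination): /nn/ is a geminate; the first /n/ deletes. /keivunneaxaezovo/ → keivuneaxaezovo.
Rule 4 (final vowel raising): /o/ is a mid vowel in word-final position, so it raises to [u]. /keivuneaxaezovo/ → keivuneaxaezovu.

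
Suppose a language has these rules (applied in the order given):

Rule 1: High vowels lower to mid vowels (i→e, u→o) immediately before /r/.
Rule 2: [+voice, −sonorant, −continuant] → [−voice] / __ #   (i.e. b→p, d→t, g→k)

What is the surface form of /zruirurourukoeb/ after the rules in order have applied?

zrueroroorukoep

Rule 1 (pre-rhotic lowering): /i/ is a high vowel immediately before /r/, so it lowers to [e]. /u/ is a high vowel immediately before /r/, so it lowers to [o]. /u/ is a high vowel immediately before /r/, so it lowers to [o]. /zruirurourukoeb/ → zrueroroorukoeb.
Rule 2 (final devoicing): /b/ is a voiced stop in word-final position, so it devoices to [p]. /zrueroroorukoeb/ → zrueroroorukoep.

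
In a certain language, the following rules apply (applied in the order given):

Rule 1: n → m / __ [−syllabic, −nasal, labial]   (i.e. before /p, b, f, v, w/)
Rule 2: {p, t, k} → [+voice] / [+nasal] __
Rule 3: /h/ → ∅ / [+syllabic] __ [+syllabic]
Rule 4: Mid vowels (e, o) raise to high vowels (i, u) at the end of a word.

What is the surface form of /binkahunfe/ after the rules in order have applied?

bingaumfi

Rule 1 (nasal place assimilation): /n/ precedes the labial consonant /f/, so it assimilates in place to [m]. /binkahunfe/ → binkahumfe.
Rule 2 (post-nasal voicing): /k/ is a voiceless stop immediately after the nasal /n/, so it voices to [g]. /binkahumfe/ → bingahumfe.
Rule 3 (intervocalic h-deletion): /h/ occurs between vowels /a/ and /u/, so it deletes. /bingahumfe/ → bingaumfe.
Rule 4 (final vowel raising): /e/ is a mid vowel in word-final position, so it raises to [i]. /bingaumfe/ → bingaumfi.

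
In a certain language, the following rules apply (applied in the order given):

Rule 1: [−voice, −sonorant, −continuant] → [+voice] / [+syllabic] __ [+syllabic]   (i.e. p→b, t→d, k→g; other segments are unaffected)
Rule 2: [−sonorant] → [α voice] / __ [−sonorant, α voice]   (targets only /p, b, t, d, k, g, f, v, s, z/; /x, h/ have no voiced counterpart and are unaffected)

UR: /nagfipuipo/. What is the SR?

nakfibuibo

Rule 1 (intervocalic voicing): /p/ is a voiceless stop between vowels /i/ and /u/, so it voices to [b]. /p/ is a voiceless stop between vowels /i/ and /o/, so it voices to [b]. /nagfipuipo/ → nagfibuibo.
Rule 2 (regressive voicing assimilation): /g/ precedes the voiceless obstruent /f/, so it devoices to [k] by assimilation. /nagfibuibo/ → nakfibuibo.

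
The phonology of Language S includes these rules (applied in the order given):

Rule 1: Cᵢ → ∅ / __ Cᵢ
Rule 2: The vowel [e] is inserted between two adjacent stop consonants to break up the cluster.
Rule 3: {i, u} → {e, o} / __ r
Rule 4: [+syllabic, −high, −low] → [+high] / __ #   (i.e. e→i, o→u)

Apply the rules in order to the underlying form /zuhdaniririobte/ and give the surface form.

zuhdanereriobeti

Rule 1 (degemination): no segment meets the environment; /zuhdaniririobte/ is unchanged.
Rule 2 (stop-cluster e-epenthesis): /b/ and /t/ form a stop–stop cluster, so [e] is inserted between them. /zuhdaniririobte/ → zuhdaniririobete.
Rule 3 (pre-rhotic lowering): /i/ is a high vowel immediately before /r/, so it lowers to [e]. /i/ is a high vowel immediately before /r/, so it lowers to [e]. /zuhdaniririobete/ → zuhdanereriobete.
Rule 4 (final vowel raising): /e/ is a mid vowel in word-final position, so it raises to [i]. /zuhdanereriobete/ → zuhdanereriobeti.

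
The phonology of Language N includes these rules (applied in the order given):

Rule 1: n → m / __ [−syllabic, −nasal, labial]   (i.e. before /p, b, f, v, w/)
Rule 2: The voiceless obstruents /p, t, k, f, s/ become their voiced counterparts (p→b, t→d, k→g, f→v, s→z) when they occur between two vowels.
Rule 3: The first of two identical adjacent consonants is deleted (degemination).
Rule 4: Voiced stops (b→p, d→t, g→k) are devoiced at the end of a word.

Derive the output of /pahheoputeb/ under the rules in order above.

paheobudep

Rule 1 (nasal place assimilation): no segment meets the environment; /pahheoputeb/ is unchanged.
Rule 2 (intervocalic voicing): /p/ is a voiceless obstruent between vowels /o/ and /u/, so it voices to [b]. /t/ is a voiceless obstruent between vowels /u/ and /e/, so it voices to [d]. /pahheoputeb/ → pahheobudeb.
Rule 3 (degemination): /hh/ is a geminate; the first /h/ deletes. /pahheobudeb/ → paheobudeb.
Rule 4 (final devoicing): /b/ is a voiced stop in word-final position, so it devoices to [p]. /paheobudeb/ → paheobudep.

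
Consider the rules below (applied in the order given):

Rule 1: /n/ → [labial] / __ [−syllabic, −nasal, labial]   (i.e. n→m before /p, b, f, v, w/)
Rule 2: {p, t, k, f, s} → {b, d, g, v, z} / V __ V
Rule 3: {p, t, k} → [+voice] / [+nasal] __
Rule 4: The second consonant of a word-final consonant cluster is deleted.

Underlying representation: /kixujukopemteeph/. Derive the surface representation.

Rule 1 (nasal place assimilation): no segment meets the environment; /kixujukopemteeph/ is unchanged.
Rule 2 (intervocalic voicing): /k/ is a voiceless obstruent between vowels /u/ and /o/, so it voices to [g]. /p/ is a voiceless obstruent between vowels /o/ and /e/, so it voices to [b]. /kixujukopemteeph/ → kixujugobemteeph.
Rule 3 (post-nasal voicing): /t/ is a voiceless stop immediately after the nasal /m/, so it voices to [d]. /kixujugobemteeph/ → kixujugobemdeeph.
Rule 4 (final cluster simplification): /h/ is the second consonant of a word-final cluster /ph/, so it deletes. /kixujugobemdeeph/ → kixujugobemdeep.

kixujugobemdeep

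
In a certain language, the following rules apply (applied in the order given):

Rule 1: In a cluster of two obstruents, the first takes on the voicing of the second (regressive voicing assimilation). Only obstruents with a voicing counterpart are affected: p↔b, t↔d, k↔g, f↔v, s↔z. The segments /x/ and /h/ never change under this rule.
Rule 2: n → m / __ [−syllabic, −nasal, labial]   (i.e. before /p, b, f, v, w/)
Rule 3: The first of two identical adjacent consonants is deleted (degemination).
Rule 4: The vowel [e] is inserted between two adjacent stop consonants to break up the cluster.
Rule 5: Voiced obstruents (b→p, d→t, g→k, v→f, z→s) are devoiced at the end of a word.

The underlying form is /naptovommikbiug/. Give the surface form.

napetovomigebiuk

Rule 1 (regressive voicing assimilation): /k/ precedes the voiced obstruent /b/, so it voices to [g] by assimilation. /naptovommikbiug/ → naptovommigbiug.
Rule 2 (nasal place assimilation): no segment meets the environment; /naptovommigbiug/ is unchanged.
Rule 3 (degemination): /mm/ is a geminate; the first /m/ deletes. /naptovommigbiug/ → naptovomigbiug.
Rule 4 (stop-cluster e-epenthesis): /p/ and /t/ form a stop–stop cluster, so [e] is inserted between them. /g/ and /b/ form a stop–stop cluster, so [e] is inserted between them. /naptovomigbiug/ → napetovomigebiug.
Rule 5 (final devoicing): /g/ is a voiced obstruent in word-final position, so it devoices to [k]. /napetovomigebiug/ → napetovomigebiuk.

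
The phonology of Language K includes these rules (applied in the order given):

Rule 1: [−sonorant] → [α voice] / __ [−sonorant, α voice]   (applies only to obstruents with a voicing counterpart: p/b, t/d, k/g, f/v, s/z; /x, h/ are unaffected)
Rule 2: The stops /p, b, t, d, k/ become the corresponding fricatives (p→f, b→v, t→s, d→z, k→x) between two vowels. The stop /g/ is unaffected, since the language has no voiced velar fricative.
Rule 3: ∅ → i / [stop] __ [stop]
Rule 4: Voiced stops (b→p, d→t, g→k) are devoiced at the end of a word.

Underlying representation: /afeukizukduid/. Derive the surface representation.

Rule 1 (regressive voicing assimilation): /k/ precedes the voiced obstruent /d/, so it voices to [g] by assimilation. /afeukizukduid/ → afeukizugduid.
Rule 2 (intervocalic spirantization): /k/ is a stop between vowels /u/ and /i/, so it spirantizes to the fricative [x]. /afeukizugduid/ → afeuxizugduid.
Rule 3 (stop-cluster i-epenthesis): /g/ and /d/ form a stop–stop cluster, so [i] is inserted between them. /afeuxizugduid/ → afeuxizugiduid.
Rule 4 (final devoicing): /d/ is a voiced stop in word-final position, so it devoices to [t]. /afeuxizugiduid/ → afeuxizugiduit.

afeuxizugiduit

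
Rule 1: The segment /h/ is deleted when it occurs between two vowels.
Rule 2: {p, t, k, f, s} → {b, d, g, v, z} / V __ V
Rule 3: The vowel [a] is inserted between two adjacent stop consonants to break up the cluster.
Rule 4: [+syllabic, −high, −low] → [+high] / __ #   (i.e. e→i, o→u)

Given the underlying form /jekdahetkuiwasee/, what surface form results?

jekadaetakuiwazei

Rule 1 (intervocalic h-deletion): /h/ occurs between vowels /a/ and /e/, so it deletes. /jekdahetkuiwasee/ → jekdaetkuiwasee.
Rule 2 (intervocalic voicing): /s/ is a voiceless obstruent between vowels /a/ and /e/, so it voices to [z]. /jekdaetkuiwasee/ → jekdaetkuiwazee.
Rule 3 (stop-cluster a-epenthesis): /k/ and /d/ form a stop–stop cluster, so [a] is inserted between them. /t/ and /k/ form a stop–stop cluster, so [a] is inserted between them. /jekdaetkuiwazee/ → jekadaetakuiwazee.
Rule 4 (final vowel raising): /e/ is a mid vowel in word-final position, so it raises to [i]. /jekadaetakuiwazee/ → jekadaetakuiwazei.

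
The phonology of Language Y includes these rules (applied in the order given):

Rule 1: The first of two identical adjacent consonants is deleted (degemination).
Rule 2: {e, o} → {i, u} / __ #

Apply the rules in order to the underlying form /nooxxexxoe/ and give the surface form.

nooxexoi

Rule 1 (degemination): /xx/ is a geminate; the first /x/ deletes. /xx/ is a geminate; the first /x/ deletes. /nooxxexxoe/ → nooxexoe.
Rule 2 (final vowel raising): /e/ is a mid vowel in word-final position, so it raises to [i]. /nooxexoe/ → nooxexoi.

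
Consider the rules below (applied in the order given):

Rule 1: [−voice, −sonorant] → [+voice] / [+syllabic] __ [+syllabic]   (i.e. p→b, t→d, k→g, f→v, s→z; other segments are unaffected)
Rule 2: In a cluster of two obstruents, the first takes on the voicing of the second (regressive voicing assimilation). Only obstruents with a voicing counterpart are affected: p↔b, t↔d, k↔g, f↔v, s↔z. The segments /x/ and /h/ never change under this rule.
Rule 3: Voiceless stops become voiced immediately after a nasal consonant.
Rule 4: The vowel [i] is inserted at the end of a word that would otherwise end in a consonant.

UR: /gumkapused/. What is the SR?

Rule 1 (intervocalic voicing): /p/ is a voiceless obstruent between vowels /a/ and /u/, so it voices to [b]. /s/ is a voiceless obstruent between vowels /u/ and /e/, so it voices to [z]. /gumkapused/ → gumkabuzed.
Rule 2 (regressive voicing assimilation): no segment meets the environment; /gumkabuzed/ is unchanged.
Rule 3 (post-nasal voicing): /k/ is a voiceless stop immediately after the nasal /m/, so it voices to [g]. /gumkabuzed/ → gumgabuzed.
Rule 4 (final i-epenthesis): the form ends in the consonant /d/, so [i] is inserted word-finally. /gumgabuzed/ → gumgabuzedi.

gumgabuzedi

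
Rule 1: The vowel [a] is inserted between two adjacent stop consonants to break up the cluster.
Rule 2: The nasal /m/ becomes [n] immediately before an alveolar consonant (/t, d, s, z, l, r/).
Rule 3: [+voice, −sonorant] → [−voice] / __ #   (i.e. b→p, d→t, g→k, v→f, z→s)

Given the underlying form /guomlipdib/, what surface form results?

Rule 1 (stop-cluster a-epenthesis): /p/ and /d/ form a stop–stop cluster, so [a] is inserted between them. /guomlipdib/ → guomlipadib.
Rule 2 (nasal place assimilation): /m/ precedes the alveolar consonant /l/, so it assimilates in place to [n]. /guomlipadib/ → guonlipadib.
Rule 3 (final devoicing): /b/ is a voiced obstruent in word-final position, so it devoices to [p]. /guonlipadib/ → guonlipadip.

guonlipadip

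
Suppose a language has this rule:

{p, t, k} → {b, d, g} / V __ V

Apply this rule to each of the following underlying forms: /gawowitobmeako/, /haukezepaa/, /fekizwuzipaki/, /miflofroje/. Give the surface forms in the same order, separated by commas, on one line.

gawowidobmeago, haugezebaa, fegizwuzibagi, miflofroje

/gawowitobmeako/: /t/ is a voiceless stop between vowels /i/ and /o/, so it voices to [d]. /k/ is a voiceless stop between vowels /a/ and /o/, so it voices to [g]. → [gawowidobmeago].
/haukezepaa/: /k/ is a voiceless stop between vowels /u/ and /e/, so it voices to [g]. /p/ is a voiceless stop between vowels /e/ and /a/, so it voices to [b]. → [haugezebaa].
/fekizwuzipaki/: /k/ is a voiceless stop between vowels /e/ and /i/, so it voices to [g]. /p/ is a voiceless stop between vowels /i/ and /a/, so it voices to [b]. /k/ is a voiceless stop between vowels /a/ and /i/, so it voices to [g]. → [fegizwuzibagi].
/miflofroje/: the rule's environment is not met; surfaces unchanged as [miflofroje].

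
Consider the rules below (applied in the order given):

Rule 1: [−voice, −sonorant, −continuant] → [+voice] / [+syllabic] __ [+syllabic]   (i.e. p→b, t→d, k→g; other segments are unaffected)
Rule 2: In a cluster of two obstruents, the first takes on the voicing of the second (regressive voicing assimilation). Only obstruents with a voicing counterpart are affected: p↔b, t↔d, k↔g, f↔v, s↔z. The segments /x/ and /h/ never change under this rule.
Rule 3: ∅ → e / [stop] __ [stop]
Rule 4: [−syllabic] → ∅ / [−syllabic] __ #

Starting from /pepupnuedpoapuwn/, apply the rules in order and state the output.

Rule 1 (intervocalic voicing): /p/ is a voiceless stop between vowels /e/ and /u/, so it voices to [b]. /p/ is a voiceless stop between vowels /a/ and /u/, so it voices to [b]. /pepupnuedpoapuwn/ → pebupnuedpoabuwn.
Rule 2 (regressive voicing assimilation): /d/ precedes the voiceless obstruent /p/, so it devoices to [t] by assimilation. /pebupnuedpoabuwn/ → pebupnuetpoabuwn.
Rule 3 (stop-cluster e-epenthesis): /t/ and /p/ form a stop–stop cluster, so [e] is inserted between them. /pebupnuetpoabuwn/ → pebupnuetepoabuwn.
Rule 4 (final cluster simplification): /n/ is the second consonant of a word-final cluster /wn/, so it deletes. /pebupnuetepoabuwn/ → pebupnuetepoabuw.

pebupnuetepoabuw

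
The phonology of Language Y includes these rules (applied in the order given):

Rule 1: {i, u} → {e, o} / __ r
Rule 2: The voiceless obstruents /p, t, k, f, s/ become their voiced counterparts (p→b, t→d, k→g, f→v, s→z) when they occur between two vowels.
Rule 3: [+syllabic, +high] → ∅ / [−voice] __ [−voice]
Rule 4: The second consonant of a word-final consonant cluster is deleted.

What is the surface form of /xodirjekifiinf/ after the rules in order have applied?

xoderjegiviin

Rule 1 (pre-rhotic lowering): /i/ is a high vowel immediately before /r/, so it lowers to [e]. /xodirjekifiinf/ → xoderjekifiinf.
Rule 2 (intervocalic voicing): /k/ is a voiceless obstruent between vowels /e/ and /i/, so it voices to [g]. /f/ is a voiceless obstruent between vowels /i/ and /i/, so it voices to [v]. /xoderjekifiinf/ → xoderjegiviinf.
Rule 3 (high vowel syncope): no segment meets the environment; /xoderjegiviinf/ is unchanged.
Rule 4 (final cluster simplification): /f/ is the second consonant of a word-final cluster /nf/, so it deletes. /xoderjegiviinf/ → xoderjegiviin.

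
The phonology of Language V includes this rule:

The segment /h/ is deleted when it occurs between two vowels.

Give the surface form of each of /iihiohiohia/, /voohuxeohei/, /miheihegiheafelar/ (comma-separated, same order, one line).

/iihiohiohia/: /h/ occurs between vowels /i/ and /i/, so it deletes. /h/ occurs between vowels /o/ and /i/, so it deletes. /h/ occurs between vowels /o/ and /i/, so it deletes. → [iiioioia].
/voohuxeohei/: /h/ occurs between vowels /o/ and /u/, so it deletes. /h/ occurs between vowels /o/ and /e/, so it deletes. → [voouxeoei].
/miheihegiheafelar/: /h/ occurs between vowels /i/ and /e/, so it deletes. /h/ occurs between vowels /i/ and /e/, so it deletes. /h/ occurs between vowels /i/ and /e/, so it deletes. → [mieiegieafelar].

iiioioia, voouxeoei, mieiegieafelar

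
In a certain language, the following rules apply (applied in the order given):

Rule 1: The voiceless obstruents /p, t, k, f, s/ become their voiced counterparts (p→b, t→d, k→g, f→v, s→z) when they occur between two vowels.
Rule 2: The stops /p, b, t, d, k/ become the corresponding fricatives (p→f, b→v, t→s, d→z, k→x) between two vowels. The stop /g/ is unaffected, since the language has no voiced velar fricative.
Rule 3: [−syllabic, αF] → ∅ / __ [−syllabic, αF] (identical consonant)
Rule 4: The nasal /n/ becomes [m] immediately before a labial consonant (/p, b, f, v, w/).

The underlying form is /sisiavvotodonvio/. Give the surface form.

Rule 1 (intervocalic voicing): /s/ is a voiceless obstruent between vowels /i/ and /i/, so it voices to [z]. /t/ is a voiceless obstruent between vowels /o/ and /o/, so it voices to [d]. /sisiavvotodonvio/ → siziavvododonvio.
Rule 2 (intervocalic spirantization): /d/ is a stop between vowels /o/ and /o/, so it spirantizes to the fricative [z]. /d/ is a stop between vowels /o/ and /o/, so it spirantizes to the fricative [z]. /siziavvododonvio/ → siziavvozozonvio.
Rule 3 (degemination): /vv/ is a geminate; the first /v/ deletes. /siziavvozozonvio/ → siziavozozonvio.
Rule 4 (nasal place assimilation): /n/ precedes the labial consonant /v/, so it assimilates in place to [m]. /siziavozozonvio/ → siziavozozomvio.

siziavozozomvio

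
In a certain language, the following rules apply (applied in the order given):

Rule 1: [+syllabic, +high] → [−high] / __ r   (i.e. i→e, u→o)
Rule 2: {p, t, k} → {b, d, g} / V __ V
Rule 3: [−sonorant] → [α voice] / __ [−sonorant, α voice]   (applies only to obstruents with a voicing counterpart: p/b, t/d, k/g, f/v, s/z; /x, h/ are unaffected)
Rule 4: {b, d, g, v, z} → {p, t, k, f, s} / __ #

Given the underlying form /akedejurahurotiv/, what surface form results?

agedejorahorodif

Rule 1 (pre-rhotic lowering): /u/ is a high vowel immediately before /r/, so it lowers to [o]. /u/ is a high vowel immediately before /r/, so it lowers to [o]. /akedejurahurotiv/ → akedejorahorotiv.
Rule 2 (intervocalic voicing): /k/ is a voiceless stop between vowels /a/ and /e/, so it voices to [g]. /t/ is a voiceless stop between vowels /o/ and /i/, so it voices to [d]. /akedejorahorotiv/ → agedejorahorodiv.
Rule 3 (regressive voicing assimilation): no segment meets the environment; /agedejorahorodiv/ is unchanged.
Rule 4 (final devoicing): /v/ is a voiced obstruent in word-final position, so it devoices to [f]. /agedejorahorodiv/ → agedejorahorodif.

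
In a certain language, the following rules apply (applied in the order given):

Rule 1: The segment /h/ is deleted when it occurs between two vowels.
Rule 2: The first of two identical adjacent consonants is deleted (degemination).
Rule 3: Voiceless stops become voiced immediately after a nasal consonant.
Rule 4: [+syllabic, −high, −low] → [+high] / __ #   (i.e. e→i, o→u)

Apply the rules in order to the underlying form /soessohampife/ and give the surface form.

soesoambifi

Rule 1 (intervocalic h-deletion): /h/ occurs between vowels /o/ and /a/, so it deletes. /soessohampife/ → soessoampife.
Rule 2 (degemination): /ss/ is a geminate; the first /s/ deletes. /soessoampife/ → soesoampife.
Rule 3 (post-nasal voicing): /p/ is a voiceless stop immediately after the nasal /m/, so it voices to [b]. /soesoampife/ → soesoambife.
Rule 4 (final vowel raising): /e/ is a mid vowel in word-final position, so it raises to [i]. /soesoambife/ → soesoambifi.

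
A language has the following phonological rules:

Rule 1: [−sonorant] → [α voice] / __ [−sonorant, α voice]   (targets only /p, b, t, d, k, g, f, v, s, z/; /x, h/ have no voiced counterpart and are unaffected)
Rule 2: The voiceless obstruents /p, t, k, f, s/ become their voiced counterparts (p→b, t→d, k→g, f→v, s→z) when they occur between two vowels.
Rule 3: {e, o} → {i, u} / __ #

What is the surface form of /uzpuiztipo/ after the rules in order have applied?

uspuistibu

Rule 1 (regressive voicing assimilation): /z/ precedes the voiceless obstruent /p/, so it devoices to [s] by assimilation. /z/ precedes the voiceless obstruent /t/, so it devoices to [s] by assimilation. /uzpuiztipo/ → uspuistipo.
Rule 2 (intervocalic voicing): /p/ is a voiceless obstruent between vowels /i/ and /o/, so it voices to [b]. /uspuistipo/ → uspuistibo.
Rule 3 (final vowel raising): /o/ is a mid vowel in word-final position, so it raises to [u]. /uspuistibo/ → uspuistibu.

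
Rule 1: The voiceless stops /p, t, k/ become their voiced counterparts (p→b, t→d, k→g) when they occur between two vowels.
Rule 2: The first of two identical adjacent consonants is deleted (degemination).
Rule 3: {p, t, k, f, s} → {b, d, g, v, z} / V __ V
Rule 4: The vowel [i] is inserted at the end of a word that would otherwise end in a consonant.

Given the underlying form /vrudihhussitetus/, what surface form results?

Rule 1 (intervocalic voicing): /t/ is a voiceless stop between vowels /i/ and /e/, so it voices to [d]. /t/ is a voiceless stop between vowels /e/ and /u/, so it voices to [d]. /vrudihhussitetus/ → vrudihhussidedus.
Rule 2 (degemination): /hh/ is a geminate; the first /h/ deletes. /ss/ is a geminate; the first /s/ deletes. /vrudihhussidedus/ → vrudihusidedus.
Rule 3 (intervocalic voicing): /s/ is a voiceless obstruent between vowels /u/ and /i/, so it voices to [z]. /vrudihusidedus/ → vrudihuzidedus.
Rule 4 (final i-epenthesis): the form ends in the consonant /s/, so [i] is inserted word-finally. /vrudihuzidedus/ → vrudihuzidedusi.

vrudihuzidedusi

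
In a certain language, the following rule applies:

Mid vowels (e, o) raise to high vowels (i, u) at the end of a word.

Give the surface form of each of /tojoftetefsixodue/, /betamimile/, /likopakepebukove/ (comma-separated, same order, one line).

tojoftetefsixodui, betamimili, likopakepebukovi

/tojoftetefsixodue/: /e/ is a mid vowel in word-final position, so it raises to [i]. → [tojoftetefsixodui].
/betamimile/: /e/ is a mid vowel in word-final position, so it raises to [i]. → [betamimili].
/likopakepebukove/: /e/ is a mid vowel in word-final position, so it raises to [i]. → [likopakepebukovi].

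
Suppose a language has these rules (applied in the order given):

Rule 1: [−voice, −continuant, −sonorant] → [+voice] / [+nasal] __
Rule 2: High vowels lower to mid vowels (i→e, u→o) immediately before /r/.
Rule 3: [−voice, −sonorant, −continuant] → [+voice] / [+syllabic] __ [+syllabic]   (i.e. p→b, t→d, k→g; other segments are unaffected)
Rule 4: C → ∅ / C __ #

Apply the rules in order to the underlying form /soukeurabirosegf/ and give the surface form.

sougeoraberoseg

Rule 1 (post-nasal voicing): no segment meets the environment; /soukeurabirosegf/ is unchanged.
Rule 2 (pre-rhotic lowering): /u/ is a high vowel immediately before /r/, so it lowers to [o]. /i/ is a high vowel immediately before /r/, so it lowers to [e]. /soukeurabirosegf/ → soukeoraberosegf.
Rule 3 (intervocalic voicing): /k/ is a voiceless stop between vowels /u/ and /e/, so it voices to [g]. /soukeoraberosegf/ → sougeoraberosegf.
Rule 4 (final cluster simplification): /f/ is the second consonant of a word-final cluster /gf/, so it deletes. /sougeoraberosegf/ → sougeoraberoseg.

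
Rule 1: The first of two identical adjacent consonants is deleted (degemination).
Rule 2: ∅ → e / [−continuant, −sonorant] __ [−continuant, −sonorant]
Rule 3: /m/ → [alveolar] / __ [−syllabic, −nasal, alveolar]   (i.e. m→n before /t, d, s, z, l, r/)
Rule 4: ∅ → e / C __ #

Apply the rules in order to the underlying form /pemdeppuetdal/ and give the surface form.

pendepuetedale

Rule 1 (degemination): /pp/ is a geminate; the first /p/ deletes. /pemdeppuetdal/ → pemdepuetdal.
Rule 2 (stop-cluster e-epenthesis): /t/ and /d/ form a stop–stop cluster, so [e] is inserted between them. /pemdepuetdal/ → pemdepuetedal.
Rule 3 (nasal place assimilation): /m/ precedes the alveolar consonant /d/, so it assimilates in place to [n]. /pemdepuetedal/ → pendepuetedal.
Rule 4 (final e-epenthesis): the form ends in the consonant /l/, so [e] is inserted word-finally. /pendepuetedal/ → pendepuetedale.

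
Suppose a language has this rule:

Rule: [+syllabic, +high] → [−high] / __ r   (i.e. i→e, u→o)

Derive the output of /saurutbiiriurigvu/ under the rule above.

saorutbieriorigvu

/u/ is a high vowel immediately before /r/, so it lowers to [o].
/i/ is a high vowel immediately before /r/, so it lowers to [e].
/u/ is a high vowel immediately before /r/, so it lowers to [o].
The other instances of /u/, /i/ do not occur in the required environment and remain unchanged.
Surface form: [saorutbieriorigvu].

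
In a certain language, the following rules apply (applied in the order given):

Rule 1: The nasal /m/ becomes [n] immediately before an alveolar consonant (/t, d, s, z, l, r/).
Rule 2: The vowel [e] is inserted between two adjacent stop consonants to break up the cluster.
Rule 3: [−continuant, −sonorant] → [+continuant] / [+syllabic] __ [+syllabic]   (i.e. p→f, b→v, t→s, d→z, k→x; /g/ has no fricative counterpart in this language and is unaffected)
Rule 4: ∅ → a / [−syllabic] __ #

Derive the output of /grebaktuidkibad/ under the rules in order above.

grevaxesuizexivada

Rule 1 (nasal place assimilation): no segment meets the environment; /grebaktuidkibad/ is unchanged.
Rule 2 (stop-cluster e-epenthesis): /k/ and /t/ form a stop–stop cluster, so [e] is inserted between them. /d/ and /k/ form a stop–stop cluster, so [e] is inserted between them. /grebaktuidkibad/ → grebaketuidekibad.
Rule 3 (intervocalic spirantization): /b/ is a stop between vowels /e/ and /a/, so it spirantizes to the fricative [v]. /k/ is a stop between vowels /a/ and /e/, so it spirantizes to the fricative [x]. /t/ is a stop between vowels /e/ and /u/, so it spirantizes to the fricative [s]. /d/ is a stop between vowels /i/ and /e/, so it spirantizes to the fricative [z]. /k/ is a stop between vowels /e/ and /i/, so it spirantizes to the fricative [x]. /b/ is a stop between vowels /i/ and /a/, so it spirantizes to the fricative [v]. /grebaketuidekibad/ → grevaxesuizexivad.
Rule 4 (final a-epenthesis): the form ends in the consonant /d/, so [a] is inserted word-finally. /grevaxesuizexivad/ → grevaxesuizexivada.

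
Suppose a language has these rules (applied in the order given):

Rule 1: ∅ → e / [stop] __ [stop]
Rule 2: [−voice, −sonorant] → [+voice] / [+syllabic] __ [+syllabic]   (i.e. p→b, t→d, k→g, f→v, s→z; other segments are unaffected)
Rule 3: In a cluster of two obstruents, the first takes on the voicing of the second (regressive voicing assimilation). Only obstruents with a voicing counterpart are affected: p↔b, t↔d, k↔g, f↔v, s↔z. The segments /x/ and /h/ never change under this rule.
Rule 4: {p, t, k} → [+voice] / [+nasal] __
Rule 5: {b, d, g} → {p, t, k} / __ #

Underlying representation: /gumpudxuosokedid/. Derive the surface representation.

Rule 1 (stop-cluster e-epenthesis): no segment meets the environment; /gumpudxuosokedid/ is unchanged.
Rule 2 (intervocalic voicing): /s/ is a voiceless obstruent between vowels /o/ and /o/, so it voices to [z]. /k/ is a voiceless obstruent between vowels /o/ and /e/, so it voices to [g]. /gumpudxuosokedid/ → gumpudxuozogedid.
Rule 3 (regressive voicing assimilation): /d/ precedes the voiceless obstruent /x/, so it devoices to [t] by assimilation. /gumpudxuozogedid/ → gumputxuozogedid.
Rule 4 (post-nasal voicing): /p/ is a voiceless stop immediately after the nasal /m/, so it voices to [b]. /gumputxuozogedid/ → gumbutxuozogedid.
Rule 5 (final devoicing): /d/ is a voiced stop in word-final position, so it devoices to [t]. /gumbutxuozogedid/ → gumbutxuozogedit.

gumbutxuozogedit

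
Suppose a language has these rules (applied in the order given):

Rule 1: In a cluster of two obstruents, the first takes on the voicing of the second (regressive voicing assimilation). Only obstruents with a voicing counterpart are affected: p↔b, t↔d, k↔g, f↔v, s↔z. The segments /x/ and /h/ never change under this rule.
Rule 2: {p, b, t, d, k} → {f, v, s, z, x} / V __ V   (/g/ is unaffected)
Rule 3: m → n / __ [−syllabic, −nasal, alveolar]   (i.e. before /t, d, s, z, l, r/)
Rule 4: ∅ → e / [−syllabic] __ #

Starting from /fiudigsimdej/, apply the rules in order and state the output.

Rule 1 (regressive voicing assimilation): /g/ precedes the voiceless obstruent /s/, so it devoices to [k] by assimilation. /fiudigsimdej/ → fiudiksimdej.
Rule 2 (intervocalic spirantization): /d/ is a stop between vowels /u/ and /i/, so it spirantizes to the fricative [z]. /fiudiksimdej/ → fiuziksimdej.
Rule 3 (nasal place assimilation): /m/ precedes the alveolar consonant /d/, so it assimilates in place to [n]. /fiuziksimdej/ → fiuziksindej.
Rule 4 (final e-epenthesis): the form ends in the consonant /j/, so [e] is inserted word-finally. /fiuziksindej/ → fiuziksindeje.

fiuziksindeje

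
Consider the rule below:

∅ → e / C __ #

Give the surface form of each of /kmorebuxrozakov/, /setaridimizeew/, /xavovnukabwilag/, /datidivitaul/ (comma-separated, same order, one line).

/kmorebuxrozakov/: the form ends in the consonant /v/, so [e] is inserted word-finally. → [kmorebuxrozakove].
/setaridimizeew/: the form ends in the consonant /w/, so [e] is inserted word-finally. → [setaridimizeewe].
/xavovnukabwilag/: the form ends in the consonant /g/, so [e] is inserted word-finally. → [xavovnukabwilage].
/datidivitaul/: the form ends in the consonant /l/, so [e] is inserted word-finally. → [datidivitaule].

kmorebuxrozakove, setaridimizeewe, xavovnukabwilage, datidivitaule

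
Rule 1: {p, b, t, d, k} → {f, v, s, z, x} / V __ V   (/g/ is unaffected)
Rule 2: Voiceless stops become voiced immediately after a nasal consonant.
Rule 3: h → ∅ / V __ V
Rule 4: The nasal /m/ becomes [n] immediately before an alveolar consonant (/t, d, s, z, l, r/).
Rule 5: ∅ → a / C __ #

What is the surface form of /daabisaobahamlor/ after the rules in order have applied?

Rule 1 (intervocalic spirantization): /b/ is a stop between vowels /a/ and /i/, so it spirantizes to the fricative [v]. /b/ is a stop between vowels /o/ and /a/, so it spirantizes to the fricative [v]. /daabisaobahamlor/ → daavisaovahamlor.
Rule 2 (post-nasal voicing): no segment meets the environment; /daavisaovahamlor/ is unchanged.
Rule 3 (intervocalic h-deletion): /h/ occurs between vowels /a/ and /a/, so it deletes. /daavisaovahamlor/ → daavisaovaamlor.
Rule 4 (nasal place assimilation): /m/ precedes the alveolar consonant /l/, so it assimilates in place to [n]. /daavisaovaamlor/ → daavisaovaanlor.
Rule 5 (final a-epenthesis): the form ends in the consonant /r/, so [a] is inserted word-finally. /daavisaovaanlor/ → daavisaovaanlora.

daavisaovaanlora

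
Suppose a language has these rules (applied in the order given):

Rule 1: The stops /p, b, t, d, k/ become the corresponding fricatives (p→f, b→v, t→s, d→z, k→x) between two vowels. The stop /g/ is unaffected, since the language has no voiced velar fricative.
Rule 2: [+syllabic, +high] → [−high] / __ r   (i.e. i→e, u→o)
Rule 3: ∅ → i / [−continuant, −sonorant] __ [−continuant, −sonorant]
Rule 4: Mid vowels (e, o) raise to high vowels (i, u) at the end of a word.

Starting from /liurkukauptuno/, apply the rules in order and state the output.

Rule 1 (intervocalic spirantization): /k/ is a stop between vowels /u/ and /a/, so it spirantizes to the fricative [x]. /liurkukauptuno/ → liurkuxauptuno.
Rule 2 (pre-rhotic lowering): /u/ is a high vowel immediately before /r/, so it lowers to [o]. /liurkuxauptuno/ → liorkuxauptuno.
Rule 3 (stop-cluster i-epenthesis): /p/ and /t/ form a stop–stop cluster, so [i] is inserted between them. /liorkuxauptuno/ → liorkuxaupituno.
Rule 4 (final vowel raising): /o/ is a mid vowel in word-final position, so it raises to [u]. /liorkuxaupituno/ → liorkuxaupitunu.

liorkuxaupitunu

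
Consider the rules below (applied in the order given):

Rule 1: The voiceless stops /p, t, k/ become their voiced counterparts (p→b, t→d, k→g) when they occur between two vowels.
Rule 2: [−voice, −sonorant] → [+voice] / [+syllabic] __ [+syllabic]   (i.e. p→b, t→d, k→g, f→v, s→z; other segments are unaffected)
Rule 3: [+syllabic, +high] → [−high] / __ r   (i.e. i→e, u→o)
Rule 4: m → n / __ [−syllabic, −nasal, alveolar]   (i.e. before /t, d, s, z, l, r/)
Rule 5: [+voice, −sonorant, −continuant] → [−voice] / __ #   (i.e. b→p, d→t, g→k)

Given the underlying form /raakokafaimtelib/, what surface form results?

Rule 1 (intervocalic voicing): /k/ is a voiceless stop between vowels /a/ and /o/, so it voices to [g]. /k/ is a voiceless stop between vowels /o/ and /a/, so it voices to [g]. /raakokafaimtelib/ → raagogafaimtelib.
Rule 2 (intervocalic voicing): /f/ is a voiceless obstruent between vowels /a/ and /a/, so it voices to [v]. /raagogafaimtelib/ → raagogavaimtelib.
Rule 3 (pre-rhotic lowering): no segment meets the environment; /raagogavaimtelib/ is unchanged.
Rule 4 (nasal place assimilation): /m/ precedes the alveolar consonant /t/, so it assimilates in place to [n]. /raagogavaimtelib/ → raagogavaintelib.
Rule 5 (final devoicing): /b/ is a voiced stop in word-final position, so it devoices to [p]. /raagogavaintelib/ → raagogavaintelip.

raagogavaintelip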